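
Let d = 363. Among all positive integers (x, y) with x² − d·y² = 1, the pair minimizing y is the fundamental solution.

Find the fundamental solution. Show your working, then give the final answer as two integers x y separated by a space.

[19; 19,38] for √363; ℓ=2 ⇒ convergent index 1
step 0: (19, 1)  from 19·(1,0) + (0,1)
step 1: (362, 19)  from 19·(19,1) + (1,0)
fundamental: x₁=362, y₁=19  (since 131044 − 363·361 = 1)

362 19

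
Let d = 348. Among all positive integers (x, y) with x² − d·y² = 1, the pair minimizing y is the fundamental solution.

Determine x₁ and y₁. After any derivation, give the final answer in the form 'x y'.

1567 84

√348 → a₀=18, period (1,1,1,8,1,1,1,36); ℓ=8 even so k=7
i=0: a=18 ⇒ p=18, q=1
i=1: a=1 ⇒ p=19, q=1
i=2: a=1 ⇒ p=37, q=2
…
i=4: a=8 ⇒ p=485, q=26
i=5: a=1 ⇒ p=541, q=29
i=6: a=1 ⇒ p=1026, q=55
i=7: a=1 ⇒ p=1567, q=84
fundamental: x₁=1567, y₁=84  (since 2455489 − 348·7056 = 1)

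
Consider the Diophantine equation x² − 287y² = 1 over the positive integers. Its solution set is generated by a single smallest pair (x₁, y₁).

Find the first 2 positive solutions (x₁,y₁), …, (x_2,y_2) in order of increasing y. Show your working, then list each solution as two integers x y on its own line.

288 17
165887 9792

d=287: √d = [16; 1,15,1,32] (ℓ=4, even), read p_3/q_3
k=0  a_k=16  p_k/q_k = 16/1
…
k=2  a_k=15  p_k/q_k = 271/16
k=3  a_k=1  p_k/q_k = 288/17
→ (288, 17).  Check: 288²=82944, 287·17²=82943, difference 1.
(x_2, y_2) = (288·288 + 287·17·17, 288·17 + 17·288) = (165887, 9792)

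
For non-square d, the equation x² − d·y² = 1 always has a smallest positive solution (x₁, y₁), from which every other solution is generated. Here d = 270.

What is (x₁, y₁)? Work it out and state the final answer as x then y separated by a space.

[16; 2,3,6,3,2,32] for √270; ℓ=6 ⇒ convergent index 5
a_0=16:  p_0=16·1+0=16,  q_0=16·0+1=1
…
a_2=3:  p_2=3·33+16=115,  q_2=3·2+1=7
…
a_4=3:  p_4=3·723+115=2284,  q_4=3·44+7=139
a_5=2:  p_5=2·2284+723=5291,  q_5=2·139+44=322
fundamental: x₁=5291, y₁=322  (since 27994681 − 270·103684 = 1)

5291 322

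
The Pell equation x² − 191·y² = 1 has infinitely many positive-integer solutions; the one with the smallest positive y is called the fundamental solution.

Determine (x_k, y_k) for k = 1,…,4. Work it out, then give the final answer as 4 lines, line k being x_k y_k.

√191 → a₀=13, period (1,4,1,1,3,…,4,1,26); ℓ=16 even so k=15
i=0: a=13 ⇒ p=13, q=1
…
i=3: a=1 ⇒ p=83, q=6
i=4: a=1 ⇒ p=152, q=11
…
i=6: a=2 ⇒ p=1230, q=89
…
i=8: a=13 ⇒ p=40217, q=2910
i=9: a=2 ⇒ p=83433, q=6037
i=10: a=2 ⇒ p=207083, q=14984
i=11: a=3 ⇒ p=704682, q=50989
i=12: a=1 ⇒ p=911765, q=65973
…
i=14: a=4 ⇒ p=7377553, q=533821
i=15: a=1 ⇒ p=8994000, q=650783
→ (8994000, 650783).  Check: 8994000²=80892036000000, 191·650783²=80892035999999, difference 1.
n=2: (8994000,650783)∘(8994000,650783) = (8994000·8994000+191·650783·650783, 8994000·650783+650783·8994000) = (161784071999999,11706284604000)
n=3: (161784071999999,11706284604000)∘(8994000,650783) = (8994000·161784071999999+191·650783·11706284604000, 8994000·11706284604000+650783·161784071999999) = (2910171887135973018000,210572647456751349217)
n=4: (2910171887135973018000,210572647456751349217)∘(8994000,650783) = (8994000·2910171887135973018000+191·650783·210572647456751349217, 8994000·210572647456751349217+650783·2910171887135973018000) = (52348171905801720863712000001,3787780782452031563430792000)

8994000 650783
161784071999999 11706284604000
2910171887135973018000 210572647456751349217
52348171905801720863712000001 3787780782452031563430792000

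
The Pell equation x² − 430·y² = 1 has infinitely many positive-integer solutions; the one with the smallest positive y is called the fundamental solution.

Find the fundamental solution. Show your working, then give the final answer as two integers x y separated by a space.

2862251 138030

√430 = [20; 1,2,1,3,1,…,2,1,40, …], period ℓ=14 (even) → k=13
step 0: (20, 1)  from 20·(1,0) + (0,1)
step 1: (21, 1)  from 1·(20,1) + (1,0)
…
step 5: (394, 19)  from 1·(311,15) + (83,4)
…
step 9: (155233, 7486)  from 1·(133439,6435) + (21794,1051)
…
step 11: (754371, 36379)  from 1·(599138,28893) + (155233,7486)
step 12: (2107880, 101651)  from 2·(754371,36379) + (599138,28893)
step 13: (2862251, 138030)  from 1·(2107880,101651) + (754371,36379)
→ (2862251, 138030).  Check: 2862251²=8192480787001, 430·138030²=8192480787000, difference 1.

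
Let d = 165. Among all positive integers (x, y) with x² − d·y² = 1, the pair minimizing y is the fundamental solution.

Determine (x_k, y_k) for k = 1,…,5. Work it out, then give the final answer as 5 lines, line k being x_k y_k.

1079 84
2328481 181272
5024860919 391184892
10843647534721 844176815664
23400586355066999 1821733177018020

[12; 1,5,2,5,1,24] for √165; ℓ=6 ⇒ convergent index 5
a_0=12:  p_0=12·1+0=12,  q_0=12·0+1=1
…
a_2=5:  p_2=5·13+12=77,  q_2=5·1+1=6
a_3=2:  p_3=2·77+13=167,  q_3=2·6+1=13
a_4=5:  p_4=5·167+77=912,  q_4=5·13+6=71
a_5=1:  p_5=1·912+167=1079,  q_5=1·71+13=84
(x₁, y₁) = (1079, 84);  1079² − 165·84² = 1 ✓
(x_2, y_2) = (1079·1079 + 165·84·84, 1079·84 + 84·1079) = (2328481, 181272)
(x_3, y_3) = (1079·2328481 + 165·84·181272, 1079·181272 + 84·2328481) = (5024860919, 391184892)
(x_4, y_4) = (1079·5024860919 + 165·84·391184892, 1079·391184892 + 84·5024860919) = (10843647534721, 844176815664)
(x_5, y_5) = (1079·10843647534721 + 165·84·844176815664, 1079·844176815664 + 84·10843647534721) = (23400586355066999, 1821733177018020)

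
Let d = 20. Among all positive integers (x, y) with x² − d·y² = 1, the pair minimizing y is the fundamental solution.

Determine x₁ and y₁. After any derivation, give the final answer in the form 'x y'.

√20 = [4; 2,8, …], period ℓ=2 (even) → k=1
a_0=4:  p_0=4·1+0=4,  q_0=4·0+1=1
a_1=2:  p_1=2·4+1=9,  q_1=2·1+0=2
fundamental: x₁=9, y₁=2  (since 81 − 20·4 = 1)

9 2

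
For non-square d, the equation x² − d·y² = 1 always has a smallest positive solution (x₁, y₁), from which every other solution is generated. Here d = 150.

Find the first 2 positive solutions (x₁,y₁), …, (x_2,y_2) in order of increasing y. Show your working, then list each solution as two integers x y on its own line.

49 4
4801 392

√150 = [12; 4,24, …], period ℓ=2 (even) → k=1
i=0: a=12 ⇒ p=12, q=1
i=1: a=4 ⇒ p=49, q=4
fundamental: x₁=49, y₁=4  (since 2401 − 150·16 = 1)
k=2:  x_2 = 49·49+150·4·4 = 4801,  y_2 = 49·4+4·49 = 392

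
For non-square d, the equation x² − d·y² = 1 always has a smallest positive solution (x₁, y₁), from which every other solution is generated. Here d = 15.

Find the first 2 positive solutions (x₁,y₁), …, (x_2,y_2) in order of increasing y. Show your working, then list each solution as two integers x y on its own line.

√15 → a₀=3, period (1,6); ℓ=2 even so k=1
k=0  a_k=3  p_k/q_k = 3/1
k=1  a_k=1  p_k/q_k = 4/1
→ (4, 1).  Check: 4²=16, 15·1²=15, difference 1.
(x_2, y_2) = (4·4 + 15·1·1, 4·1 + 1·4) = (31, 8)

4 1
31 8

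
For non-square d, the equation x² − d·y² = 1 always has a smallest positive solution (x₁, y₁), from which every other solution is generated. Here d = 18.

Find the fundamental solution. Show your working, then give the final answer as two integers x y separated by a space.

d=18: √d = [4; 4,8] (ℓ=2, even), read p_1/q_1
k=0  a_k=4  p_k/q_k = 4/1
k=1  a_k=4  p_k/q_k = 17/4
fundamental: x₁=17, y₁=4  (since 289 − 18·16 = 1)

17 4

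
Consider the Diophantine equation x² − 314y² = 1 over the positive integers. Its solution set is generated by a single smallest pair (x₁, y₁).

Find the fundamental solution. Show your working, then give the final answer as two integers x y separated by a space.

392499 22150

√314 = [17; 1,2,1,1,2,1,34, …], period ℓ=7 (odd) → k=13
k=0  a_k=17  p_k/q_k = 17/1
k=1  a_k=1  p_k/q_k = 18/1
k=2  a_k=2  p_k/q_k = 53/3
k=3  a_k=1  p_k/q_k = 71/4
k=4  a_k=1  p_k/q_k = 124/7
k=5  a_k=2  p_k/q_k = 319/18
k=6  a_k=1  p_k/q_k = 443/25
…
k=8  a_k=1  p_k/q_k = 15824/893
k=9  a_k=2  p_k/q_k = 47029/2654
k=10  a_k=1  p_k/q_k = 62853/3547
…
k=12  a_k=2  p_k/q_k = 282617/15949
k=13  a_k=1  p_k/q_k = 392499/22150
→ (392499, 22150).  Check: 392499²=154055465001, 314·22150²=154055465000, difference 1.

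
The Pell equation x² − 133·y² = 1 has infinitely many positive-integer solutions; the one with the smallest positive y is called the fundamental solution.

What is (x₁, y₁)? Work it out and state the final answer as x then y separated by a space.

2588599 224460

[11; 1,1,7,5,1,…,1,1,22] for √133; ℓ=16 ⇒ convergent index 15
k=0  a_k=11  p_k/q_k = 11/1
k=1  a_k=1  p_k/q_k = 12/1
k=2  a_k=1  p_k/q_k = 23/2
k=3  a_k=7  p_k/q_k = 173/15
k=4  a_k=5  p_k/q_k = 888/77
k=5  a_k=1  p_k/q_k = 1061/92
k=6  a_k=1  p_k/q_k = 1949/169
k=7  a_k=1  p_k/q_k = 3010/261
k=8  a_k=2  p_k/q_k = 7969/691
…
k=13  a_k=7  p_k/q_k = 1210008/104921
k=14  a_k=1  p_k/q_k = 1378591/119539
k=15  a_k=1  p_k/q_k = 2588599/224460
(x₁, y₁) = (2588599, 224460);  2588599² − 133·224460² = 1 ✓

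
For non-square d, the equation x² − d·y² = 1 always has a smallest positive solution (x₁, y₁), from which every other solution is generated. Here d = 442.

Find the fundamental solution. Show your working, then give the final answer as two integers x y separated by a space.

883 42

√442 = [21; 42, …], period ℓ=1 (odd) → k=1
i=0: a=21 ⇒ p=21, q=1
i=1: a=42 ⇒ p=883, q=42
→ (883, 42).  Check: 883²=779689, 442·42²=779688, difference 1.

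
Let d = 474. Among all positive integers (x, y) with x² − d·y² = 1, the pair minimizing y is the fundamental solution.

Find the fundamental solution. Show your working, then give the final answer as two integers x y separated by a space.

[21; 1,3,2,1,1,…,3,1,42] for √474; ℓ=14 ⇒ convergent index 13
i=0: a=21 ⇒ p=21, q=1
…
i=2: a=3 ⇒ p=87, q=4
…
i=4: a=1 ⇒ p=283, q=13
…
i=8: a=1 ⇒ p=5813, q=267
i=9: a=1 ⇒ p=10864, q=499
i=10: a=1 ⇒ p=16677, q=766
i=11: a=2 ⇒ p=44218, q=2031
i=12: a=3 ⇒ p=149331, q=6859
i=13: a=1 ⇒ p=193549, q=8890
→ (193549, 8890).  Check: 193549²=37461215401, 474·8890²=37461215400, difference 1.

193549 8890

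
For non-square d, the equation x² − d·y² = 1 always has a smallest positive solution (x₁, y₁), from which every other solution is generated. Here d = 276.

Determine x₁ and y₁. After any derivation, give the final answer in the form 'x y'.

7775 468

√276 → a₀=16, period (1,1,1,1,2,2,2,1,1,1,1,32); ℓ=12 even so k=11
a_0=16:  p_0=16·1+0=16,  q_0=16·0+1=1
a_1=1:  p_1=1·16+1=17,  q_1=1·1+0=1
a_2=1:  p_2=1·17+16=33,  q_2=1·1+1=2
…
a_4=1:  p_4=1·50+33=83,  q_4=1·3+2=5
a_5=2:  p_5=2·83+50=216,  q_5=2·5+3=13
…
a_8=1:  p_8=1·1246+515=1761,  q_8=1·75+31=106
…
a_10=1:  p_10=1·3007+1761=4768,  q_10=1·181+106=287
a_11=1:  p_11=1·4768+3007=7775,  q_11=1·287+181=468
fundamental: x₁=7775, y₁=468  (since 60450625 − 276·219024 = 1)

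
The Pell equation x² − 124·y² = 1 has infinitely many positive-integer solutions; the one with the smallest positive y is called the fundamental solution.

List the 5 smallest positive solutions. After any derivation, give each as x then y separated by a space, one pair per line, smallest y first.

d=124: √d = [11; 7,2,1,1,1,…,2,7,22] (ℓ=16, even), read p_15/q_15
step 0: (11, 1)  from 11·(1,0) + (0,1)
step 1: (78, 7)  from 7·(11,1) + (1,0)
…
step 3: (245, 22)  from 1·(167,15) + (78,7)
step 4: (412, 37)  from 1·(245,22) + (167,15)
…
step 8: (14543, 1306)  from 4·(3040,273) + (2383,214)
step 9: (17583, 1579)  from 1·(14543,1306) + (3040,273)
step 10: (67292, 6043)  from 3·(17583,1579) + (14543,1306)
…
step 14: (626251, 56239)  from 2·(237042,21287) + (152167,13665)
step 15: (4620799, 414960)  from 7·(626251,56239) + (237042,21287)
(x₁, y₁) = (4620799, 414960);  4620799² − 124·414960² = 1 ✓
(x_2, y_2) = (4620799·4620799 + 124·414960·414960, 4620799·414960 + 414960·4620799) = (42703566796801, 3834893506080)
(x_3, y_3) = (4620799·42703566796801 + 124·414960·3834893506080, 4620799·3834893506080 + 414960·42703566796801) = (394649197502177907199, 35440544156001500880)
(x_4, y_4) = (4620799·394649197502177907199 + 124·414960·35440544156001500880, 4620799·35440544156001500880 + 414960·394649197502177907199) = (3647189234337689639247667201, 327527261991011323636100160)
(x_5, y_5) = (4620799·3647189234337689639247667201 + 124·414960·327527261991011323636100160, 4620799·327527261991011323636100160 + 414960·3647189234337689639247667201) = (33705856733676329245494460531519999, 3026875289361570825948579964954800)

4620799 414960
42703566796801 3834893506080
394649197502177907199 35440544156001500880
3647189234337689639247667201 327527261991011323636100160
33705856733676329245494460531519999 3026875289361570825948579964954800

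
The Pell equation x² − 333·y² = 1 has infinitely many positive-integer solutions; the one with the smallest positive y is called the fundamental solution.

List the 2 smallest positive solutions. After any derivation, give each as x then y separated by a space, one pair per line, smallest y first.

73 4
10657 584

[18; 4,36] for √333; ℓ=2 ⇒ convergent index 1
i=0: a=18 ⇒ p=18, q=1
i=1: a=4 ⇒ p=73, q=4
fundamental: x₁=73, y₁=4  (since 5329 − 333·16 = 1)
(73+4√333)^2 = 10657 + 584√333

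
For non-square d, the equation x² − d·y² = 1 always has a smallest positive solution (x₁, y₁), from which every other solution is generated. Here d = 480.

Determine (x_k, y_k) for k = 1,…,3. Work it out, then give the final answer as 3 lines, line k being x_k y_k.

[21; 1,9,1,42] for √480; ℓ=4 ⇒ convergent index 3
a_0=21:  p_0=21·1+0=21,  q_0=21·0+1=1
…
a_2=9:  p_2=9·22+21=219,  q_2=9·1+1=10
a_3=1:  p_3=1·219+22=241,  q_3=1·10+1=11
→ (241, 11).  Check: 241²=58081, 480·11²=58080, difference 1.
(241+11√480)^2 = 116161 + 5302√480
(241+11√480)^3 = 55989361 + 2555553√480

241 11
116161 5302
55989361 2555553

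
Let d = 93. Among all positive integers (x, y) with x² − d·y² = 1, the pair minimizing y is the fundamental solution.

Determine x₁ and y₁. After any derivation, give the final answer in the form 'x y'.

[9; 1,1,1,4,6,4,1,1,1,18] for √93; ℓ=10 ⇒ convergent index 9
k=0  a_k=9  p_k/q_k = 9/1
k=1  a_k=1  p_k/q_k = 10/1
…
k=3  a_k=1  p_k/q_k = 29/3
…
k=5  a_k=6  p_k/q_k = 839/87
k=6  a_k=4  p_k/q_k = 3491/362
k=7  a_k=1  p_k/q_k = 4330/449
k=8  a_k=1  p_k/q_k = 7821/811
k=9  a_k=1  p_k/q_k = 12151/1260
→ (12151, 1260).  Check: 12151²=147646801, 93·1260²=147646800, difference 1.

12151 1260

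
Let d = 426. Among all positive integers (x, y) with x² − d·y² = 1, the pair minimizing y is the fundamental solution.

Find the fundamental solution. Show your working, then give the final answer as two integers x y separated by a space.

88751 4300

[20; 1,1,1,3,2,6,2,3,1,1,1,40] for √426; ℓ=12 ⇒ convergent index 11
step 0: (20, 1)  from 20·(1,0) + (0,1)
…
step 6: (3323, 161)  from 6·(516,25) + (227,11)
…
step 8: (24809, 1202)  from 3·(7162,347) + (3323,161)
…
step 10: (56780, 2751)  from 1·(31971,1549) + (24809,1202)
step 11: (88751, 4300)  from 1·(56780,2751) + (31971,1549)
fundamental: x₁=88751, y₁=4300  (since 7876740001 − 426·18490000 = 1)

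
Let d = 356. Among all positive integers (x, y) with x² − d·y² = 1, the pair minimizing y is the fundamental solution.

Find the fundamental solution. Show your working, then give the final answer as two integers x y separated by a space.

d=356: √d = [18; 1,6,1,1,2,…,6,1,36] (ℓ=14, even), read p_13/q_13
k=0  a_k=18  p_k/q_k = 18/1
…
k=2  a_k=6  p_k/q_k = 132/7
…
k=4  a_k=1  p_k/q_k = 283/15
…
k=7  a_k=8  p_k/q_k = 8717/462
…
k=10  a_k=1  p_k/q_k = 37868/2007
…
k=12  a_k=6  p_k/q_k = 433982/23001
k=13  a_k=1  p_k/q_k = 500001/26500
(x₁, y₁) = (500001, 26500);  500001² − 356·26500² = 1 ✓

500001 26500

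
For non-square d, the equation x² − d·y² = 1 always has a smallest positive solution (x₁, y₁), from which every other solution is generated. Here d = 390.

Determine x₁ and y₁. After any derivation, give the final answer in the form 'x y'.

79 4

d=390: √d = [19; 1,2,1,38] (ℓ=4, even), read p_3/q_3
step 0: (19, 1)  from 19·(1,0) + (0,1)
…
step 2: (59, 3)  from 2·(20,1) + (19,1)
step 3: (79, 4)  from 1·(59,3) + (20,1)
fundamental: x₁=79, y₁=4  (since 6241 − 390·16 = 1)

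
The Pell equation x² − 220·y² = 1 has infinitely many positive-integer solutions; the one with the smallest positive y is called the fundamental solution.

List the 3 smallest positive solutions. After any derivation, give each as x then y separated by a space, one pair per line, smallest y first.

d=220: √d = [14; 1,4,1,28] (ℓ=4, even), read p_3/q_3
step 0: (14, 1)  from 14·(1,0) + (0,1)
…
step 2: (74, 5)  from 4·(15,1) + (14,1)
step 3: (89, 6)  from 1·(74,5) + (15,1)
fundamental: x₁=89, y₁=6  (since 7921 − 220·36 = 1)
(89+6√220)^2 = 15841 + 1068√220
(89+6√220)^3 = 2819609 + 190098√220

89 6
15841 1068
2819609 190098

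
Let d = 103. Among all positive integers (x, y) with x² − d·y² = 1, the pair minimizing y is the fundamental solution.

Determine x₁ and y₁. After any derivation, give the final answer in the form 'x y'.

[10; 6,1,2,1,1,9,1,1,2,1,6,20] for √103; ℓ=12 ⇒ convergent index 11
a_0=10:  p_0=10·1+0=10,  q_0=10·0+1=1
a_1=6:  p_1=6·10+1=61,  q_1=6·1+0=6
a_2=1:  p_2=1·61+10=71,  q_2=1·6+1=7
a_3=2:  p_3=2·71+61=203,  q_3=2·7+6=20
a_4=1:  p_4=1·203+71=274,  q_4=1·20+7=27
a_5=1:  p_5=1·274+203=477,  q_5=1·27+20=47
…
a_8=1:  p_8=1·5044+4567=9611,  q_8=1·497+450=947
a_9=2:  p_9=2·9611+5044=24266,  q_9=2·947+497=2391
a_10=1:  p_10=1·24266+9611=33877,  q_10=1·2391+947=3338
a_11=6:  p_11=6·33877+24266=227528,  q_11=6·3338+2391=22419
→ (227528, 22419).  Check: 227528²=51768990784, 103·22419²=51768990783, difference 1.

227528 22419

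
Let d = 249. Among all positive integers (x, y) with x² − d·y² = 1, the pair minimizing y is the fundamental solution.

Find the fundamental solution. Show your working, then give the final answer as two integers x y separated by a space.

8553815 542076

[15; 1,3,1,1,5,…,3,1,30] for √249; ℓ=16 ⇒ convergent index 15
k=0  a_k=15  p_k/q_k = 15/1
k=1  a_k=1  p_k/q_k = 16/1
k=2  a_k=3  p_k/q_k = 63/4
k=3  a_k=1  p_k/q_k = 79/5
k=4  a_k=1  p_k/q_k = 142/9
…
k=7  a_k=3  p_k/q_k = 3582/227
k=8  a_k=10  p_k/q_k = 36751/2329
k=9  a_k=3  p_k/q_k = 113835/7214
k=10  a_k=1  p_k/q_k = 150586/9543
k=11  a_k=5  p_k/q_k = 866765/54929
k=12  a_k=1  p_k/q_k = 1017351/64472
k=13  a_k=1  p_k/q_k = 1884116/119401
k=14  a_k=3  p_k/q_k = 6669699/422675
k=15  a_k=1  p_k/q_k = 8553815/542076
fundamental: x₁=8553815, y₁=542076  (since 73167751054225 − 249·293846389776 = 1)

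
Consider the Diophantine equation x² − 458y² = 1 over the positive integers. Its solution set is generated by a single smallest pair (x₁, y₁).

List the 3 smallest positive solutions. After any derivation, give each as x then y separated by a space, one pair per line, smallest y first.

[21; 2,2,42] for √458; ℓ=3 ⇒ convergent index 5
a_0=21:  p_0=21·1+0=21,  q_0=21·0+1=1
a_1=2:  p_1=2·21+1=43,  q_1=2·1+0=2
a_2=2:  p_2=2·43+21=107,  q_2=2·2+1=5
…
a_4=2:  p_4=2·4537+107=9181,  q_4=2·212+5=429
a_5=2:  p_5=2·9181+4537=22899,  q_5=2·429+212=1070
fundamental: x₁=22899, y₁=1070  (since 524364201 − 458·1144900 = 1)
k=2:  x_2 = 22899·22899+458·1070·1070 = 1048728401,  y_2 = 22899·1070+1070·22899 = 49003860
k=3:  x_3 = 22899·1048728401+458·1070·49003860 = 48029663286099,  y_3 = 22899·49003860+1070·1048728401 = 2244278779210

22899 1070
1048728401 49003860
48029663286099 2244278779210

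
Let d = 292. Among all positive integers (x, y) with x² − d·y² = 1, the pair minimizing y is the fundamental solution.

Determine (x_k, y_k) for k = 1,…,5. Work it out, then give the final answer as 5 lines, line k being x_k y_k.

[17; 11,2,1,3,8,3,1,2,11,34] for √292; ℓ=10 ⇒ convergent index 9
i=0: a=17 ⇒ p=17, q=1
…
i=8: a=2 ⇒ p=200767, q=11749
i=9: a=11 ⇒ p=2281249, q=133500
(x₁, y₁) = (2281249, 133500);  2281249² − 292·133500² = 1 ✓
n=2: (2281249,133500)∘(2281249,133500) = (2281249·2281249+292·133500·133500, 2281249·133500+133500·2281249) = (10408194000001,609093483000)
n=3: (10408194000001,609093483000)∘(2281249,133500) = (2281249·10408194000001+292·133500·609093483000, 2281249·609093483000+133500·10408194000001) = (47487364308614281249,2778987798000400500)
n=4: (47487364308614281249,2778987798000400500)∘(2281249,133500) = (2281249·47487364308614281249+292·133500·2778987798000400500, 2281249·2778987798000400500+133500·47487364308614281249) = (216661004683313632776000001,12679126270400622186966000)
n=5: (216661004683313632776000001,12679126270400622186966000)∘(2281249,133500) = (2281249·216661004683313632776000001+292·133500·12679126270400622186966000, 2281249·12679126270400622186966000+133500·216661004683313632776000001) = (988515400545561595548925838281249,57848488250447518938990000667500)

2281249 133500
10408194000001 609093483000
47487364308614281249 2778987798000400500
216661004683313632776000001 12679126270400622186966000
988515400545561595548925838281249 57848488250447518938990000667500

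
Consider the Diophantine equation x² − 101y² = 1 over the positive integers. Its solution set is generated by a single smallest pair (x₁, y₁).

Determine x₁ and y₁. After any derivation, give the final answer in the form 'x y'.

201 20

[10; 20] for √101; ℓ=1 ⇒ convergent index 1
step 0: (10, 1)  from 10·(1,0) + (0,1)
step 1: (201, 20)  from 20·(10,1) + (1,0)
→ (201, 20).  Check: 201²=40401, 101·20²=40400, difference 1.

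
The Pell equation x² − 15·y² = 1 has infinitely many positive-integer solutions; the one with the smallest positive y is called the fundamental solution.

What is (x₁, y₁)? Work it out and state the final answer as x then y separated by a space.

[3; 1,6] for √15; ℓ=2 ⇒ convergent index 1
step 0: (3, 1)  from 3·(1,0) + (0,1)
step 1: (4, 1)  from 1·(3,1) + (1,0)
→ (4, 1).  Check: 4²=16, 15·1²=15, difference 1.

4 1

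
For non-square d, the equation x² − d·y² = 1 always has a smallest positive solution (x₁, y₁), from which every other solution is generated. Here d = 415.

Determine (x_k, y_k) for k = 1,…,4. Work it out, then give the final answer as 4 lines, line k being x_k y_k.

[20; 2,1,2,4,6,…,1,2,40] for √415; ℓ=16 ⇒ convergent index 15
step 0: (20, 1)  from 20·(1,0) + (0,1)
step 1: (41, 2)  from 2·(20,1) + (1,0)
step 2: (61, 3)  from 1·(41,2) + (20,1)
step 3: (163, 8)  from 2·(61,3) + (41,2)
step 4: (713, 35)  from 4·(163,8) + (61,3)
step 5: (4441, 218)  from 6·(713,35) + (163,8)
step 6: (5154, 253)  from 1·(4441,218) + (713,35)
step 7: (9595, 471)  from 1·(5154,253) + (4441,218)
…
step 9: (43534, 2137)  from 1·(33939,1666) + (9595,471)
step 10: (77473, 3803)  from 1·(43534,2137) + (33939,1666)
step 11: (508372, 24955)  from 6·(77473,3803) + (43534,2137)
step 12: (2110961, 103623)  from 4·(508372,24955) + (77473,3803)
step 13: (4730294, 232201)  from 2·(2110961,103623) + (508372,24955)
step 14: (6841255, 335824)  from 1·(4730294,232201) + (2110961,103623)
step 15: (18412804, 903849)  from 2·(6841255,335824) + (4730294,232201)
fundamental: x₁=18412804, y₁=903849  (since 339031351142416 − 415·816943014801 = 1)
(x_2, y_2) = (18412804·18412804 + 415·903849·903849, 18412804·903849 + 903849·18412804) = (678062702284831, 33284788965192)
(x_3, y_3) = (18412804·678062702284831 + 415·903849·33284788965192, 18412804·33284788965192 + 903849·678062702284831) = (24970071273761872339444, 1225732590794885332887)
(x_4, y_4) = (18412804·24970071273761872339444 + 415·903849·1225732590794885332887, 18412804·1225732590794885332887 + 903849·24970071273761872339444) = (919538056459614718055705397121, 45138347901436822389057205104)

18412804 903849
678062702284831 33284788965192
24970071273761872339444 1225732590794885332887
919538056459614718055705397121 45138347901436822389057205104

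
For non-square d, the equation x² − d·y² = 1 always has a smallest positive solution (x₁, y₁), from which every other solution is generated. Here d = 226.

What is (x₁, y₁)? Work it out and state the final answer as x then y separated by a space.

451 30

√226 → a₀=15, period (30); ℓ=1 odd so k=1
a_0=15:  p_0=15·1+0=15,  q_0=15·0+1=1
a_1=30:  p_1=30·15+1=451,  q_1=30·1+0=30
(x₁, y₁) = (451, 30);  451² − 226·30² = 1 ✓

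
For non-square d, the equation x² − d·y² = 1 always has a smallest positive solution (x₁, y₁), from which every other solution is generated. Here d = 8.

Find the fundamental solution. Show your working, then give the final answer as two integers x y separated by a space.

d=8: √d = [2; 1,4] (ℓ=2, even), read p_1/q_1
i=0: a=2 ⇒ p=2, q=1
i=1: a=1 ⇒ p=3, q=1
fundamental: x₁=3, y₁=1  (since 9 − 8·1 = 1)

3 1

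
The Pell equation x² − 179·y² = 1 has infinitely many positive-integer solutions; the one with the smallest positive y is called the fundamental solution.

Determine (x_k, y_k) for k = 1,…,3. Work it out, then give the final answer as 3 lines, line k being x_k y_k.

√179 = [13; 2,1,1,1,3,…,1,2,26, …], period ℓ=14 (even) → k=13
step 0: (13, 1)  from 13·(1,0) + (0,1)
…
step 4: (107, 8)  from 1·(67,5) + (40,3)
…
step 6: (2047, 153)  from 5·(388,29) + (107,8)
…
step 9: (438125, 32747)  from 3·(137042,10243) + (26999,2018)
…
step 12: (1588459, 118727)  from 1·(1013292,75737) + (575167,42990)
step 13: (4190210, 313191)  from 2·(1588459,118727) + (1013292,75737)
(x₁, y₁) = (4190210, 313191);  4190210² − 179·313191² = 1 ✓
n=2: (4190210,313191)∘(4190210,313191) = (4190210·4190210+179·313191·313191, 4190210·313191+313191·4190210) = (35115719688199,2624672120220)
n=3: (35115719688199,2624672120220)∘(4190210,313191) = (4190210·35115719688199+179·313191·2624672120220, 4190210·2624672120220+313191·35115719688199) = (294284479589372473370,21995854729733779209)

4190210 313191
35115719688199 2624672120220
294284479589372473370 21995854729733779209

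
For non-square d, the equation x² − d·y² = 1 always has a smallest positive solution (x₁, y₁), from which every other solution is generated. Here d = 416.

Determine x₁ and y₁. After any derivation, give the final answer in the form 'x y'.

5201 255

√416 = [20; 2,1,1,9,1,1,2,40, …], period ℓ=8 (even) → k=7
step 0: (20, 1)  from 20·(1,0) + (0,1)
…
step 2: (61, 3)  from 1·(41,2) + (20,1)
step 3: (102, 5)  from 1·(61,3) + (41,2)
step 4: (979, 48)  from 9·(102,5) + (61,3)
…
step 6: (2060, 101)  from 1·(1081,53) + (979,48)
step 7: (5201, 255)  from 2·(2060,101) + (1081,53)
(x₁, y₁) = (5201, 255);  5201² − 416·255² = 1 ✓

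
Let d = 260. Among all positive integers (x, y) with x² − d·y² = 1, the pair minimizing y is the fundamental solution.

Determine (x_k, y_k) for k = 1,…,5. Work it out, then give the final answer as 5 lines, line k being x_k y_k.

129 8
33281 2064
8586369 532504
2215249921 137383968
571525893249 35444531240

√260 = [16; 8,32, …], period ℓ=2 (even) → k=1
i=0: a=16 ⇒ p=16, q=1
i=1: a=8 ⇒ p=129, q=8
fundamental: x₁=129, y₁=8  (since 16641 − 260·64 = 1)
n=2: (129,8)∘(129,8) = (129·129+260·8·8, 129·8+8·129) = (33281,2064)
n=3: (33281,2064)∘(129,8) = (129·33281+260·8·2064, 129·2064+8·33281) = (8586369,532504)
n=4: (8586369,532504)∘(129,8) = (129·8586369+260·8·532504, 129·532504+8·8586369) = (2215249921,137383968)
n=5: (2215249921,137383968)∘(129,8) = (129·2215249921+260·8·137383968, 129·137383968+8·2215249921) = (571525893249,35444531240)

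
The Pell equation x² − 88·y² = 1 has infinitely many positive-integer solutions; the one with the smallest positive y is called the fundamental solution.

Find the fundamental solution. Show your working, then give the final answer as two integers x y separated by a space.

197 21

d=88: √d = [9; 2,1,1,1,2,18] (ℓ=6, even), read p_5/q_5
step 0: (9, 1)  from 9·(1,0) + (0,1)
…
step 3: (47, 5)  from 1·(28,3) + (19,2)
step 4: (75, 8)  from 1·(47,5) + (28,3)
step 5: (197, 21)  from 2·(75,8) + (47,5)
(x₁, y₁) = (197, 21);  197² − 88·21² = 1 ✓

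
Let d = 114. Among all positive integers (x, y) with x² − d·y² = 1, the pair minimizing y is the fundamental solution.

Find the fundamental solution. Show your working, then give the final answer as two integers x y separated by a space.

1025 96

[10; 1,2,10,2,1,20] for √114; ℓ=6 ⇒ convergent index 5
step 0: (10, 1)  from 10·(1,0) + (0,1)
…
step 4: (694, 65)  from 2·(331,31) + (32,3)
step 5: (1025, 96)  from 1·(694,65) + (331,31)
→ (1025, 96).  Check: 1025²=1050625, 114·96²=1050624, difference 1.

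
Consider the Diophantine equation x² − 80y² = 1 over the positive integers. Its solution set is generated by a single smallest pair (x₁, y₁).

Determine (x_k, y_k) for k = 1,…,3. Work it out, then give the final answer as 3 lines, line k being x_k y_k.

√80 → a₀=8, period (1,16); ℓ=2 even so k=1
i=0: a=8 ⇒ p=8, q=1
i=1: a=1 ⇒ p=9, q=1
fundamental: x₁=9, y₁=1  (since 81 − 80·1 = 1)
(9+1√80)^2 = 161 + 18√80
(9+1√80)^3 = 2889 + 323√80

9 1
161 18
2889 323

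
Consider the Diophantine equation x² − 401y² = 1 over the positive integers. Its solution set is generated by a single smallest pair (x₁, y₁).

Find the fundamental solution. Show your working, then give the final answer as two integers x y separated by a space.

[20; 40] for √401; ℓ=1 ⇒ convergent index 1
k=0  a_k=20  p_k/q_k = 20/1
k=1  a_k=40  p_k/q_k = 801/40
fundamental: x₁=801, y₁=40  (since 641601 − 401·1600 = 1)

801 40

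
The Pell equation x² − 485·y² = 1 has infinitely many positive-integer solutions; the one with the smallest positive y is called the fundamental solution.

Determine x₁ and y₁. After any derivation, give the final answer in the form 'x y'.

√485 = [22; 44, …], period ℓ=1 (odd) → k=1
step 0: (22, 1)  from 22·(1,0) + (0,1)
step 1: (969, 44)  from 44·(22,1) + (1,0)
(x₁, y₁) = (969, 44);  969² − 485·44² = 1 ✓

969 44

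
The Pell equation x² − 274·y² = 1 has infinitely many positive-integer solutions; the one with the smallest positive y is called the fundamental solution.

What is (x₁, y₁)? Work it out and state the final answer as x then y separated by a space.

d=274: √d = [16; 1,1,4,4,1,1,32] (ℓ=7, odd), read p_13/q_13
k=0  a_k=16  p_k/q_k = 16/1
…
k=2  a_k=1  p_k/q_k = 33/2
…
k=8  a_k=1  p_k/q_k = 47209/2852
…
k=12  a_k=1  p_k/q_k = 2189276/132259
k=13  a_k=1  p_k/q_k = 3959299/239190
→ (3959299, 239190).  Check: 3959299²=15676048571401, 274·239190²=15676048571400, difference 1.

3959299 239190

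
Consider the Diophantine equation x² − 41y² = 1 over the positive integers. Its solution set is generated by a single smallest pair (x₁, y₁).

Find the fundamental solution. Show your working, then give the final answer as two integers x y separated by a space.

2049 320

[6; 2,2,12] for √41; ℓ=3 ⇒ convergent index 5
i=0: a=6 ⇒ p=6, q=1
…
i=3: a=12 ⇒ p=397, q=62
i=4: a=2 ⇒ p=826, q=129
i=5: a=2 ⇒ p=2049, q=320
fundamental: x₁=2049, y₁=320  (since 4198401 − 41·102400 = 1)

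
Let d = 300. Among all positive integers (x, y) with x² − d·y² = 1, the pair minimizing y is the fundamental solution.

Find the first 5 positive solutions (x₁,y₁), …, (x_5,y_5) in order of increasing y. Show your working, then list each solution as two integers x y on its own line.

√300 → a₀=17, period (3,8,3,34); ℓ=4 even so k=3
a_0=17:  p_0=17·1+0=17,  q_0=17·0+1=1
…
a_2=8:  p_2=8·52+17=433,  q_2=8·3+1=25
a_3=3:  p_3=3·433+52=1351,  q_3=3·25+3=78
→ (1351, 78).  Check: 1351²=1825201, 300·78²=1825200, difference 1.
n=2: (1351,78)∘(1351,78) = (1351·1351+300·78·78, 1351·78+78·1351) = (3650401,210756)
n=3: (3650401,210756)∘(1351,78) = (1351·3650401+300·78·210756, 1351·210756+78·3650401) = (9863382151,569462634)
n=4: (9863382151,569462634)∘(1351,78) = (1351·9863382151+300·78·569462634, 1351·569462634+78·9863382151) = (26650854921601,1538687826312)
n=5: (26650854921601,1538687826312)∘(1351,78) = (1351·26650854921601+300·78·1538687826312, 1351·1538687826312+78·26650854921601) = (72010600134783751,4157533937232390)

1351 78
3650401 210756
9863382151 569462634
26650854921601 1538687826312
72010600134783751 4157533937232390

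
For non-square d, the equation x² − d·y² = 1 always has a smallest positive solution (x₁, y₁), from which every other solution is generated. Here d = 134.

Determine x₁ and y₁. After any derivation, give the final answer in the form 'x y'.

√134 = [11; 1,1,2,1,3,…,1,1,22, …], period ℓ=14 (even) → k=13
step 0: (11, 1)  from 11·(1,0) + (0,1)
step 1: (12, 1)  from 1·(11,1) + (1,0)
…
step 3: (58, 5)  from 2·(23,2) + (12,1)
step 4: (81, 7)  from 1·(58,5) + (23,2)
…
step 7: (4121, 356)  from 10·(382,33) + (301,26)
step 8: (4503, 389)  from 1·(4121,356) + (382,33)
step 9: (17630, 1523)  from 3·(4503,389) + (4121,356)
step 10: (22133, 1912)  from 1·(17630,1523) + (4503,389)
step 11: (61896, 5347)  from 2·(22133,1912) + (17630,1523)
step 12: (84029, 7259)  from 1·(61896,5347) + (22133,1912)
step 13: (145925, 12606)  from 1·(84029,7259) + (61896,5347)
(x₁, y₁) = (145925, 12606);  145925² − 134·12606² = 1 ✓

145925 12606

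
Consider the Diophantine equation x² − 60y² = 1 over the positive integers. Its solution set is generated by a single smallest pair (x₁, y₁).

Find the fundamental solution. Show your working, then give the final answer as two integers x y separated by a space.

d=60: √d = [7; 1,2,1,14] (ℓ=4, even), read p_3/q_3
a_0=7:  p_0=7·1+0=7,  q_0=7·0+1=1
a_1=1:  p_1=1·7+1=8,  q_1=1·1+0=1
a_2=2:  p_2=2·8+7=23,  q_2=2·1+1=3
a_3=1:  p_3=1·23+8=31,  q_3=1·3+1=4
→ (31, 4).  Check: 31²=961, 60·4²=960, difference 1.

31 4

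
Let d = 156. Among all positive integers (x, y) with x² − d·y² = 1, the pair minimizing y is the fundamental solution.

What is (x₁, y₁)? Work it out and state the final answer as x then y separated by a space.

[12; 2,24] for √156; ℓ=2 ⇒ convergent index 1
a_0=12:  p_0=12·1+0=12,  q_0=12·0+1=1
a_1=2:  p_1=2·12+1=25,  q_1=2·1+0=2
fundamental: x₁=25, y₁=2  (since 625 − 156·4 = 1)

25 2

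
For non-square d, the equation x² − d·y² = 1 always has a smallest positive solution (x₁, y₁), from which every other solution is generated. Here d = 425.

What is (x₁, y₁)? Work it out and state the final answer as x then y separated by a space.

143649 6968

√425 → a₀=20, period (1,1,1,1,1,1,40); ℓ=7 odd so k=13
a_0=20:  p_0=20·1+0=20,  q_0=20·0+1=1
…
a_4=1:  p_4=1·62+41=103,  q_4=1·3+2=5
…
a_6=1:  p_6=1·165+103=268,  q_6=1·8+5=13
a_7=40:  p_7=40·268+165=10885,  q_7=40·13+8=528
…
a_9=1:  p_9=1·11153+10885=22038,  q_9=1·541+528=1069
a_10=1:  p_10=1·22038+11153=33191,  q_10=1·1069+541=1610
…
a_12=1:  p_12=1·55229+33191=88420,  q_12=1·2679+1610=4289
a_13=1:  p_13=1·88420+55229=143649,  q_13=1·4289+2679=6968
→ (143649, 6968).  Check: 143649²=20635035201, 425·6968²=20635035200, difference 1.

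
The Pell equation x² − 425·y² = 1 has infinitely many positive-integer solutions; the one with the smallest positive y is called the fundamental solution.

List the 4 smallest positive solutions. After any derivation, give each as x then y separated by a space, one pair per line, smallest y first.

143649 6968
41270070401 2001892464
11856808685922849 575139701115304
3406437421806992601601 165236485849022716128

√425 = [20; 1,1,1,1,1,1,40, …], period ℓ=7 (odd) → k=13
i=0: a=20 ⇒ p=20, q=1
…
i=2: a=1 ⇒ p=41, q=2
…
i=6: a=1 ⇒ p=268, q=13
…
i=9: a=1 ⇒ p=22038, q=1069
…
i=12: a=1 ⇒ p=88420, q=4289
i=13: a=1 ⇒ p=143649, q=6968
→ (143649, 6968).  Check: 143649²=20635035201, 425·6968²=20635035200, difference 1.
(x_2, y_2) = (143649·143649 + 425·6968·6968, 143649·6968 + 6968·143649) = (41270070401, 2001892464)
(x_3, y_3) = (143649·41270070401 + 425·6968·2001892464, 143649·2001892464 + 6968·41270070401) = (11856808685922849, 575139701115304)
(x_4, y_4) = (143649·11856808685922849 + 425·6968·575139701115304, 143649·575139701115304 + 6968·11856808685922849) = (3406437421806992601601, 165236485849022716128)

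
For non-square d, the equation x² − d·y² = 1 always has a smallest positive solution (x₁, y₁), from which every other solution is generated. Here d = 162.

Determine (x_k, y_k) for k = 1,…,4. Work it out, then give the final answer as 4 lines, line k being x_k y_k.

19601 1540
768398401 60371080
30122754096401 2366667076620
1180872205318713601 92778082677286160

√162 = [12; 1,2,1,2,12,2,1,2,1,24, …], period ℓ=10 (even) → k=9
k=0  a_k=12  p_k/q_k = 12/1
…
k=2  a_k=2  p_k/q_k = 38/3
k=3  a_k=1  p_k/q_k = 51/4
k=4  a_k=2  p_k/q_k = 140/11
…
k=7  a_k=1  p_k/q_k = 5333/419
k=8  a_k=2  p_k/q_k = 14268/1121
k=9  a_k=1  p_k/q_k = 19601/1540
fundamental: x₁=19601, y₁=1540  (since 384199201 − 162·2371600 = 1)
(x_2, y_2) = (19601·19601 + 162·1540·1540, 19601·1540 + 1540·19601) = (768398401, 60371080)
(x_3, y_3) = (19601·768398401 + 162·1540·60371080, 19601·60371080 + 1540·768398401) = (30122754096401, 2366667076620)
(x_4, y_4) = (19601·30122754096401 + 162·1540·2366667076620, 19601·2366667076620 + 1540·30122754096401) = (1180872205318713601, 92778082677286160)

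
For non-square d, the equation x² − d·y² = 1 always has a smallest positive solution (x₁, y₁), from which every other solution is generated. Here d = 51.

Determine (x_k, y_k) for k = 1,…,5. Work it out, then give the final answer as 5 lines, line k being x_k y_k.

50 7
4999 700
499850 69993
49980001 6998600
4997500250 699790007

[7; 7,14] for √51; ℓ=2 ⇒ convergent index 1
k=0  a_k=7  p_k/q_k = 7/1
k=1  a_k=7  p_k/q_k = 50/7
fundamental: x₁=50, y₁=7  (since 2500 − 51·49 = 1)
n=2: (50,7)∘(50,7) = (50·50+51·7·7, 50·7+7·50) = (4999,700)
n=3: (4999,700)∘(50,7) = (50·4999+51·7·700, 50·700+7·4999) = (499850,69993)
n=4: (499850,69993)∘(50,7) = (50·499850+51·7·69993, 50·69993+7·499850) = (49980001,6998600)
n=5: (49980001,6998600)∘(50,7) = (50·49980001+51·7·6998600, 50·6998600+7·49980001) = (4997500250,699790007)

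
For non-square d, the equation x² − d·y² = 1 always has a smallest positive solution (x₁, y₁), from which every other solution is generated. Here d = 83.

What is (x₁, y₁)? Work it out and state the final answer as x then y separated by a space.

82 9

√83 → a₀=9, period (9,18); ℓ=2 even so k=1
i=0: a=9 ⇒ p=9, q=1
i=1: a=9 ⇒ p=82, q=9
→ (82, 9).  Check: 82²=6724, 83·9²=6723, difference 1.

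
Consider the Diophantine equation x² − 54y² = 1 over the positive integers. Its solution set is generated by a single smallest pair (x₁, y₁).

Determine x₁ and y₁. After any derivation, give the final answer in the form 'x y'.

485 66

√54 → a₀=7, period (2,1,6,1,2,14); ℓ=6 even so k=5
a_0=7:  p_0=7·1+0=7,  q_0=7·0+1=1
…
a_3=6:  p_3=6·22+15=147,  q_3=6·3+2=20
a_4=1:  p_4=1·147+22=169,  q_4=1·20+3=23
a_5=2:  p_5=2·169+147=485,  q_5=2·23+20=66
→ (485, 66).  Check: 485²=235225, 54·66²=235224, difference 1.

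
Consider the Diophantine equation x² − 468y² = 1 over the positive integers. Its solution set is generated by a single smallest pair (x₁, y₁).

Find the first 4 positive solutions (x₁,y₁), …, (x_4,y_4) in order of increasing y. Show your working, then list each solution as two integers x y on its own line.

[21; 1,1,1,2,1,1,1,42] for √468; ℓ=8 ⇒ convergent index 7
k=0  a_k=21  p_k/q_k = 21/1
…
k=5  a_k=1  p_k/q_k = 238/11
k=6  a_k=1  p_k/q_k = 411/19
k=7  a_k=1  p_k/q_k = 649/30
→ (649, 30).  Check: 649²=421201, 468·30²=421200, difference 1.
(649+30√468)^2 = 842401 + 38940√468
(649+30√468)^3 = 1093435849 + 50544090√468
(649+30√468)^4 = 1419278889601 + 65606189880√468

649 30
842401 38940
1093435849 50544090
1419278889601 65606189880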